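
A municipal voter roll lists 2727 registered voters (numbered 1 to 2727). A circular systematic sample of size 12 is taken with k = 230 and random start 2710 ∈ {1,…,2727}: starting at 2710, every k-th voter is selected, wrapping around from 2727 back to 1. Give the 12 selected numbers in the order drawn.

Selection 1: 2710
Selection 2: 2710 + 230 = 2940 → 2940 − 2727 = 213
Selection 3: 213 + 230 = 443
Selection 4: 443 + 230 = 673
Selection 5: 673 + 230 = 903
Selection 6: 903 + 230 = 1133
Selection 7: 1133 + 230 = 1363
Selection 8: 1363 + 230 = 1593
Selection 9: 1593 + 230 = 1823
Selection 10: 1823 + 230 = 2053
Selection 11: 2053 + 230 = 2283
Selection 12: 2283 + 230 = 2513

2710, 213, 443, 673, 903, 1133, 1363, 1593, 1823, 2053, 2283, 2513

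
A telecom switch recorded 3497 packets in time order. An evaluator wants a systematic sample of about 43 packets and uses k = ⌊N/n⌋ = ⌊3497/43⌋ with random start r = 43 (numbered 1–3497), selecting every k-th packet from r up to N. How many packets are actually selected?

k = ⌊3497/43⌋ = 81
Achieved size = ⌊(3497 − 43)/81⌋ + 1 = ⌊3454/81⌋ + 1 = 42 + 1 = 43
(last selection: 43 + 42×81 = 3445 ≤ 3497; next would be 3526 > 3497)

43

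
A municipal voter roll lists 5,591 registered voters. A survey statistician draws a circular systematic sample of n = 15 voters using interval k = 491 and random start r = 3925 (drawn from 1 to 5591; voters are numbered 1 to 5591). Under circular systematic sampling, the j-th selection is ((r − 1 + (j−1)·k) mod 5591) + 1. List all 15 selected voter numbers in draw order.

3925, 4416, 4907, 5398, 298, 789, 1280, 1771, 2262, 2753, 3244, 3735, 4226, 4717, 5208

Selection 1: 3925
Selection 2: 3925 + 491 = 4416
Selection 3: 4416 + 491 = 4907
Selection 4: 4907 + 491 = 5398
Selection 5: 5398 + 491 = 5889 → 5889 − 5591 = 298
Selection 6: 298 + 491 = 789
Selection 7: 789 + 491 = 1280
Selection 8: 1280 + 491 = 1771
Selection 9: 1771 + 491 = 2262
Selection 10: 2262 + 491 = 2753
Selection 11: 2753 + 491 = 3244
Selection 12: 3244 + 491 = 3735
Selection 13: 3735 + 491 = 4226
Selection 14: 4226 + 491 = 4717
Selection 15: 4717 + 491 = 5208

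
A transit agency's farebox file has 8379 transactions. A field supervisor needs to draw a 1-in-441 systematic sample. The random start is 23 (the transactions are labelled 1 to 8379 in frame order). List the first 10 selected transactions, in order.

transaction 1: 23
transaction 2: 23 + 441 = 464
transaction 3: 464 + 441 = 905
transaction 4: 905 + 441 = 1346
transaction 5: 1346 + 441 = 1787
transaction 6: 1787 + 441 = 2228
transaction 7: 2228 + 441 = 2669
transaction 8: 2669 + 441 = 3110
transaction 9: 3110 + 441 = 3551
transaction 10: 3551 + 441 = 3992

23, 464, 905, 1346, 1787, 2228, 2669, 3110, 3551, 3992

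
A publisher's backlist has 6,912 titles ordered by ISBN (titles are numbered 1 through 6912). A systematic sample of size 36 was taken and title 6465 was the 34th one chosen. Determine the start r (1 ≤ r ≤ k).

129

k = 6912/36 = 192
r = 6465 − (34−1)×192 = 6465 − 6336 = 129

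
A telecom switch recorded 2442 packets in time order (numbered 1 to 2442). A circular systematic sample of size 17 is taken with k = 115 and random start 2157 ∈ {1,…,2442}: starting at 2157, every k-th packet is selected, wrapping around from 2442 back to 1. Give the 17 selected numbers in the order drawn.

Selection 1: 2157
Selection 2: 2157 + 115 = 2272
Selection 3: 2272 + 115 = 2387
Selection 4: 2387 + 115 = 2502 → 2502 − 2442 = 60
Selection 5: 60 + 115 = 175
Selection 6: 175 + 115 = 290
Selection 7: 290 + 115 = 405
Selection 8: 405 + 115 = 520
Selection 9: 520 + 115 = 635
Selection 10: 635 + 115 = 750
Selection 11: 750 + 115 = 865
Selection 12: 865 + 115 = 980
Selection 13: 980 + 115 = 1095
Selection 14: 1095 + 115 = 1210
Selection 15: 1210 + 115 = 1325
Selection 16: 1325 + 115 = 1440
Selection 17: 1440 + 115 = 1555

2157, 2272, 2387, 60, 175, 290, 405, 520, 635, 750, 865, 980, 1095, 1210, 1325, 1440, 1555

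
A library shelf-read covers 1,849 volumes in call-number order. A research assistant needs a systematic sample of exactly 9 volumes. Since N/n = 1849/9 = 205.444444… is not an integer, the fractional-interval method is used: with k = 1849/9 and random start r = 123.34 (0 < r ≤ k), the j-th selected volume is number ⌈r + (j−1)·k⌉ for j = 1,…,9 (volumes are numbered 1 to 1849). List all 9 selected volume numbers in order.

124, 329, 535, 740, 946, 1151, 1357, 1562, 1767

j=1: r + 0k = 123.34 → ⌈·⌉ = 124
j=2: r + 1k = 328.784444… → ⌈·⌉ = 329
j=3: r + 2k = 534.228888… → ⌈·⌉ = 535
j=4: r + 3k = 739.673333… → ⌈·⌉ = 740
j=5: r + 4k = 945.117777… → ⌈·⌉ = 946
j=6: r + 5k = 1150.562222… → ⌈·⌉ = 1151
j=7: r + 6k = 1356.006666… → ⌈·⌉ = 1357
j=8: r + 7k = 1561.451111… → ⌈·⌉ = 1562
j=9: r + 8k = 1766.895555… → ⌈·⌉ = 1767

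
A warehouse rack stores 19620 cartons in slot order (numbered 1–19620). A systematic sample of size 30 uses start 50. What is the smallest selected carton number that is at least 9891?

k = 19620/30 = 654
Steps past start: ⌈(9891 − 50)/654⌉ = ⌈9841/654⌉ = 16
Selected carton: 50 + 16×654 = 10514

10514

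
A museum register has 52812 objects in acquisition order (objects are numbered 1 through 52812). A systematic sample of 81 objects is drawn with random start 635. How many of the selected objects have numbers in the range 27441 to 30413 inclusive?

k = 52812/81 = 652
First selection ≥ 27441: 635 + ⌈(27441−635)/652⌉·652 = 635 + 42×652 = 28019
Last selection ≤ 30413: 635 + ⌊(30413−635)/652⌋·652 = 635 + 45×652 = 29975
Count = 45 − 42 + 1 = 4

4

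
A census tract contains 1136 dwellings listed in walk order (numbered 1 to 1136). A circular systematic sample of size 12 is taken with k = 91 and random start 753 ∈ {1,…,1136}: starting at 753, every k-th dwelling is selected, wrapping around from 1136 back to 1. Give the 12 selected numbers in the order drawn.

753, 844, 935, 1026, 1117, 72, 163, 254, 345, 436, 527, 618

Selection 1: 753
Selection 2: 753 + 91 = 844
Selection 3: 844 + 91 = 935
Selection 4: 935 + 91 = 1026
Selection 5: 1026 + 91 = 1117
Selection 6: 1117 + 91 = 1208 → 1208 − 1136 = 72
Selection 7: 72 + 91 = 163
Selection 8: 163 + 91 = 254
Selection 9: 254 + 91 = 345
Selection 10: 345 + 91 = 436
Selection 11: 436 + 91 = 527
Selection 12: 527 + 91 = 618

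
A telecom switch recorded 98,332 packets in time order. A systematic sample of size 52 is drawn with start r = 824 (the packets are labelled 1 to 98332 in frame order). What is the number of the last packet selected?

k = 98332/52 = 1891
52nd selection = r + (52−1)·k = 824 + 51×1891 = 824 + 96441 = 97265

97265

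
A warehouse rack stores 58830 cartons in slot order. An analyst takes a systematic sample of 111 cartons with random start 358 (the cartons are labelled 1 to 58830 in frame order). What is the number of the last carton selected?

k = 58830/111 = 530
111th selection = r + (111−1)·k = 358 + 110×530 = 358 + 58300 = 58658

58658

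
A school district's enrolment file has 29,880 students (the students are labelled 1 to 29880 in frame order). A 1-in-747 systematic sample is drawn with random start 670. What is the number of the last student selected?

29803

k = 747
40th selection = r + (40−1)·k = 670 + 39×747 = 670 + 29133 = 29803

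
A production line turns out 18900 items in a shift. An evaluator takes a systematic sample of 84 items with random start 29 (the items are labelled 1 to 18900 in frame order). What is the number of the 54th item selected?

k = 18900/84 = 225
54th selection = r + (54−1)·k = 29 + 53×225 = 29 + 11925 = 11954

11954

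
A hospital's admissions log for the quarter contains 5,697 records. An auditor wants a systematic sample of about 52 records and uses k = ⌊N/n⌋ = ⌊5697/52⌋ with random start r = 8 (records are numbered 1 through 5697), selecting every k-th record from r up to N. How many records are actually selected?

k = ⌊5697/52⌋ = 109
Achieved size = ⌊(5697 − 8)/109⌋ + 1 = ⌊5689/109⌋ + 1 = 52 + 1 = 53
(last selection: 8 + 52×109 = 5676 ≤ 5697; next would be 5785 > 5697)

53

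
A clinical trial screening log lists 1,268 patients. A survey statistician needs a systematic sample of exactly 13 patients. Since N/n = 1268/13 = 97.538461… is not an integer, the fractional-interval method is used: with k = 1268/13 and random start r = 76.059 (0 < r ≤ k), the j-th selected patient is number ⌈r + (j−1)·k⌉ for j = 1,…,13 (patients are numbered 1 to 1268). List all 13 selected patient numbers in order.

j=1: r + 0k = 76.059 → ⌈·⌉ = 77
j=2: r + 1k = 173.597461… → ⌈·⌉ = 174
j=3: r + 2k = 271.135923… → ⌈·⌉ = 272
j=4: r + 3k = 368.674384… → ⌈·⌉ = 369
j=5: r + 4k = 466.212846… → ⌈·⌉ = 467
j=6: r + 5k = 563.751307… → ⌈·⌉ = 564
j=7: r + 6k = 661.289769… → ⌈·⌉ = 662
j=8: r + 7k = 758.828230… → ⌈·⌉ = 759
j=9: r + 8k = 856.366692… → ⌈·⌉ = 857
j=10: r + 9k = 953.905153… → ⌈·⌉ = 954
j=11: r + 10k = 1051.443615… → ⌈·⌉ = 1052
j=12: r + 11k = 1148.982076… → ⌈·⌉ = 1149
j=13: r + 12k = 1246.520538… → ⌈·⌉ = 1247

77, 174, 272, 369, 467, 564, 662, 759, 857, 954, 1052, 1149, 1247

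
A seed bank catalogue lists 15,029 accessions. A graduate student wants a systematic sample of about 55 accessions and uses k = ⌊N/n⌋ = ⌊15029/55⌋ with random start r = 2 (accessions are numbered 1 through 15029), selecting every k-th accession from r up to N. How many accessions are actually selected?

56

k = ⌊15029/55⌋ = 273
Achieved size = ⌊(15029 − 2)/273⌋ + 1 = ⌊15027/273⌋ + 1 = 55 + 1 = 56
(last selection: 2 + 55×273 = 15017 ≤ 15029; next would be 15290 > 15029)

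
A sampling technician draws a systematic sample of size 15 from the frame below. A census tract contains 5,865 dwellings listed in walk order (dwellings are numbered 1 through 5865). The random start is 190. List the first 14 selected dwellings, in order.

k = N/n = 5865/15 = 391
dwelling 1: 190
dwelling 2: 190 + 391 = 581
dwelling 3: 581 + 391 = 972
dwelling 4: 972 + 391 = 1363
dwelling 5: 1363 + 391 = 1754
dwelling 6: 1754 + 391 = 2145
dwelling 7: 2145 + 391 = 2536
dwelling 8: 2536 + 391 = 2927
dwelling 9: 2927 + 391 = 3318
dwelling 10: 3318 + 391 = 3709
dwelling 11: 3709 + 391 = 4100
dwelling 12: 4100 + 391 = 4491
dwelling 13: 4491 + 391 = 4882
dwelling 14: 4882 + 391 = 5273

190, 581, 972, 1363, 1754, 2145, 2536, 2927, 3318, 3709, 4100, 4491, 4882, 5273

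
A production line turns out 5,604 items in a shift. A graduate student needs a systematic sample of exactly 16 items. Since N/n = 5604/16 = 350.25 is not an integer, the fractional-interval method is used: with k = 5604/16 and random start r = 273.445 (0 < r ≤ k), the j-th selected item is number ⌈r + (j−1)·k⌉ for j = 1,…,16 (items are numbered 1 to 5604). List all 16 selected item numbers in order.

274, 624, 974, 1325, 1675, 2025, 2375, 2726, 3076, 3426, 3776, 4127, 4477, 4827, 5177, 5528

j=1: r + 0k = 273.445 → ⌈·⌉ = 274
j=2: r + 1k = 623.695 → ⌈·⌉ = 624
j=3: r + 2k = 973.945 → ⌈·⌉ = 974
j=4: r + 3k = 1324.195 → ⌈·⌉ = 1325
j=5: r + 4k = 1674.445 → ⌈·⌉ = 1675
j=6: r + 5k = 2024.695 → ⌈·⌉ = 2025
j=7: r + 6k = 2374.945 → ⌈·⌉ = 2375
j=8: r + 7k = 2725.195 → ⌈·⌉ = 2726
j=9: r + 8k = 3075.445 → ⌈·⌉ = 3076
j=10: r + 9k = 3425.695 → ⌈·⌉ = 3426
j=11: r + 10k = 3775.945 → ⌈·⌉ = 3776
j=12: r + 11k = 4126.195 → ⌈·⌉ = 4127
j=13: r + 12k = 4476.445 → ⌈·⌉ = 4477
j=14: r + 13k = 4826.695 → ⌈·⌉ = 4827
j=15: r + 14k = 5176.945 → ⌈·⌉ = 5177
j=16: r + 15k = 5527.195 → ⌈·⌉ = 5528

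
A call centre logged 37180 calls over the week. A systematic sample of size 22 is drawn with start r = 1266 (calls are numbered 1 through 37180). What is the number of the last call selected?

36756

k = 37180/22 = 1690
22nd selection = r + (22−1)·k = 1266 + 21×1690 = 1266 + 35490 = 36756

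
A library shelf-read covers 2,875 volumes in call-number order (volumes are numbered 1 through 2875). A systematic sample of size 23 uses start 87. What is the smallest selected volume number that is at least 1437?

k = 2875/23 = 125
Steps past start: ⌈(1437 − 87)/125⌉ = ⌈1350/125⌉ = 11
Selected volume: 87 + 11×125 = 1462

1462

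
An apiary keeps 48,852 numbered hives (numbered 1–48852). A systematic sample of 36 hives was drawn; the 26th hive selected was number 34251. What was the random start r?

k = 48852/36 = 1357
r = 34251 − (26−1)×1357 = 34251 − 33925 = 326

326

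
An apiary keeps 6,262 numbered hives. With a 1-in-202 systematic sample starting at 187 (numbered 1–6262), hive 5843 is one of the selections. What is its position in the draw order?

29

k = 202
position = (5843 − 187)/202 + 1 = 5656/202 + 1 = 28 + 1 = 29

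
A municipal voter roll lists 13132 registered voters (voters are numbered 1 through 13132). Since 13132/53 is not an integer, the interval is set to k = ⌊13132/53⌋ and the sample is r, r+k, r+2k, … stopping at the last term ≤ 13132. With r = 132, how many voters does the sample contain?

53

k = ⌊13132/53⌋ = 247
Achieved size = ⌊(13132 − 132)/247⌋ + 1 = ⌊13000/247⌋ + 1 = 52 + 1 = 53
(last selection: 132 + 52×247 = 12976 ≤ 13132; next would be 13223 > 13132)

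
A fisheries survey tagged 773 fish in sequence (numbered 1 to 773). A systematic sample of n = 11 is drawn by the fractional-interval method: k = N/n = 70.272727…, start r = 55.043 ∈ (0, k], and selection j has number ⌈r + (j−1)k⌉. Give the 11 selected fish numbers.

j=1: r + 0k = 55.043 → ⌈·⌉ = 56
j=2: r + 1k = 125.315727… → ⌈·⌉ = 126
j=3: r + 2k = 195.588454… → ⌈·⌉ = 196
j=4: r + 3k = 265.861181… → ⌈·⌉ = 266
j=5: r + 4k = 336.133909… → ⌈·⌉ = 337
j=6: r + 5k = 406.406636… → ⌈·⌉ = 407
j=7: r + 6k = 476.679363… → ⌈·⌉ = 477
j=8: r + 7k = 546.952090… → ⌈·⌉ = 547
j=9: r + 8k = 617.224818… → ⌈·⌉ = 618
j=10: r + 9k = 687.497545… → ⌈·⌉ = 688
j=11: r + 10k = 757.770272… → ⌈·⌉ = 758

56, 126, 196, 266, 337, 407, 477, 547, 618, 688, 758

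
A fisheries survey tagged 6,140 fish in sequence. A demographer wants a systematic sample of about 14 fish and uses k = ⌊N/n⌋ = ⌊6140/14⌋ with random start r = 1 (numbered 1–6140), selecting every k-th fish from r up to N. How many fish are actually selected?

k = ⌊6140/14⌋ = 438
Achieved size = ⌊(6140 − 1)/438⌋ + 1 = ⌊6139/438⌋ + 1 = 14 + 1 = 15
(last selection: 1 + 14×438 = 6133 ≤ 6140; next would be 6571 > 6140)

15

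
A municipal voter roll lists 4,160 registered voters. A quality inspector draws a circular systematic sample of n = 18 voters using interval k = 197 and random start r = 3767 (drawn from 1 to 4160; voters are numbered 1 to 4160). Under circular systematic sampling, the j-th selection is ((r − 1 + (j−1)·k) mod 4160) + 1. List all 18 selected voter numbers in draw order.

3767, 3964, 1, 198, 395, 592, 789, 986, 1183, 1380, 1577, 1774, 1971, 2168, 2365, 2562, 2759, 2956

Selection 1: 3767
Selection 2: 3767 + 197 = 3964
Selection 3: 3964 + 197 = 4161 → 4161 − 4160 = 1
Selection 4: 1 + 197 = 198
Selection 5: 198 + 197 = 395
Selection 6: 395 + 197 = 592
Selection 7: 592 + 197 = 789
Selection 8: 789 + 197 = 986
Selection 9: 986 + 197 = 1183
Selection 10: 1183 + 197 = 1380
Selection 11: 1380 + 197 = 1577
Selection 12: 1577 + 197 = 1774
Selection 13: 1774 + 197 = 1971
Selection 14: 1971 + 197 = 2168
Selection 15: 2168 + 197 = 2365
Selection 16: 2365 + 197 = 2562
Selection 17: 2562 + 197 = 2759
Selection 18: 2759 + 197 = 2956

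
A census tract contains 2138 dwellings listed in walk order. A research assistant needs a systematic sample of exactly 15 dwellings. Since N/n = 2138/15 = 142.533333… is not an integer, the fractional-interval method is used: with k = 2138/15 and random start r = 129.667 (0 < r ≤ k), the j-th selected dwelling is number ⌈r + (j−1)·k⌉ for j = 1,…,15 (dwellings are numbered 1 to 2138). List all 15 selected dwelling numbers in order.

j=1: r + 0k = 129.667 → ⌈·⌉ = 130
j=2: r + 1k = 272.200333… → ⌈·⌉ = 273
j=3: r + 2k = 414.733666… → ⌈·⌉ = 415
j=4: r + 3k = 557.267 → ⌈·⌉ = 558
j=5: r + 4k = 699.800333… → ⌈·⌉ = 700
j=6: r + 5k = 842.333666… → ⌈·⌉ = 843
j=7: r + 6k = 984.867 → ⌈·⌉ = 985
j=8: r + 7k = 1127.400333… → ⌈·⌉ = 1128
j=9: r + 8k = 1269.933666… → ⌈·⌉ = 1270
j=10: r + 9k = 1412.467 → ⌈·⌉ = 1413
j=11: r + 10k = 1555.000333… → ⌈·⌉ = 1556
j=12: r + 11k = 1697.533666… → ⌈·⌉ = 1698
j=13: r + 12k = 1840.067 → ⌈·⌉ = 1841
j=14: r + 13k = 1982.600333… → ⌈·⌉ = 1983
j=15: r + 14k = 2125.133666… → ⌈·⌉ = 2126

130, 273, 415, 558, 700, 843, 985, 1128, 1270, 1413, 1556, 1698, 1841, 1983, 2126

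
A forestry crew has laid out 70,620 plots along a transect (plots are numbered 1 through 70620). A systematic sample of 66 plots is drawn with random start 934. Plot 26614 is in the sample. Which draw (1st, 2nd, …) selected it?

k = 70620/66 = 1070
position = (26614 − 934)/1070 + 1 = 25680/1070 + 1 = 24 + 1 = 25

25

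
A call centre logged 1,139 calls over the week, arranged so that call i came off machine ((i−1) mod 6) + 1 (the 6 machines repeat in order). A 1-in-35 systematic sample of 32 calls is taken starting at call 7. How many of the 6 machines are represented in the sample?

Consecutive selections differ by k = 35, so their machine numbers differ by 35 mod 6 = 5.
gcd(35, 6) = 1, so the sample visits 6/1 = 6 distinct residues mod 6.
Start 7 is machine 1; the machines hit are 1, 2, 3, 4, 5, 6.

6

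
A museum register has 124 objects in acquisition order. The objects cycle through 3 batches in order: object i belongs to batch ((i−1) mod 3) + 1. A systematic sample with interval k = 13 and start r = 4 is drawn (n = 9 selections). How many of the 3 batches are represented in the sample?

3

Consecutive selections differ by k = 13, so their batch numbers differ by 13 mod 3 = 1.
gcd(13, 3) = 1, so the sample visits 3/1 = 3 distinct residues mod 3.
Start 4 is batch 1; the batches hit are 1, 2, 3.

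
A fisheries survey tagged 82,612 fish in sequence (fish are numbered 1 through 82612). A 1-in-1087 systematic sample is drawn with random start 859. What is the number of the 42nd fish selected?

k = 1087
42nd selection = r + (42−1)·k = 859 + 41×1087 = 859 + 44567 = 45426

45426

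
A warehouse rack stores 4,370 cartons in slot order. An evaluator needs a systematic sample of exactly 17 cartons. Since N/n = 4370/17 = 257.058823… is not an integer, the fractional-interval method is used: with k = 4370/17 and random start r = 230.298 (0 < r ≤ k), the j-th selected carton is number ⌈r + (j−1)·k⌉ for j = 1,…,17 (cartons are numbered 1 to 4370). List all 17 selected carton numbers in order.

j=1: r + 0k = 230.298 → ⌈·⌉ = 231
j=2: r + 1k = 487.356823… → ⌈·⌉ = 488
j=3: r + 2k = 744.415647… → ⌈·⌉ = 745
j=4: r + 3k = 1001.474470… → ⌈·⌉ = 1002
j=5: r + 4k = 1258.533294… → ⌈·⌉ = 1259
j=6: r + 5k = 1515.592117… → ⌈·⌉ = 1516
j=7: r + 6k = 1772.650941… → ⌈·⌉ = 1773
j=8: r + 7k = 2029.709764… → ⌈·⌉ = 2030
j=9: r + 8k = 2286.768588… → ⌈·⌉ = 2287
j=10: r + 9k = 2543.827411… → ⌈·⌉ = 2544
j=11: r + 10k = 2800.886235… → ⌈·⌉ = 2801
j=12: r + 11k = 3057.945058… → ⌈·⌉ = 3058
j=13: r + 12k = 3315.003882… → ⌈·⌉ = 3316
j=14: r + 13k = 3572.062705… → ⌈·⌉ = 3573
j=15: r + 14k = 3829.121529… → ⌈·⌉ = 3830
j=16: r + 15k = 4086.180352… → ⌈·⌉ = 4087
j=17: r + 16k = 4343.239176… → ⌈·⌉ = 4344

231, 488, 745, 1002, 1259, 1516, 1773, 2030, 2287, 2544, 2801, 3058, 3316, 3573, 3830, 4087, 4344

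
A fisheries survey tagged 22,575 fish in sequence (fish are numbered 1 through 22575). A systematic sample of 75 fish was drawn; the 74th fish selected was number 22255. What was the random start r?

k = 22575/75 = 301
r = 22255 − (74−1)×301 = 22255 − 21973 = 282

282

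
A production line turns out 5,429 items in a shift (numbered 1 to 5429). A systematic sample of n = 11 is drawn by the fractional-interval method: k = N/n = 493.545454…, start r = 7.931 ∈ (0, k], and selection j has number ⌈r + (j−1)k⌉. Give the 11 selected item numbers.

8, 502, 996, 1489, 1983, 2476, 2970, 3463, 3957, 4450, 4944

j=1: r + 0k = 7.931 → ⌈·⌉ = 8
j=2: r + 1k = 501.476454… → ⌈·⌉ = 502
j=3: r + 2k = 995.021909… → ⌈·⌉ = 996
j=4: r + 3k = 1488.567363… → ⌈·⌉ = 1489
j=5: r + 4k = 1982.112818… → ⌈·⌉ = 1983
j=6: r + 5k = 2475.658272… → ⌈·⌉ = 2476
j=7: r + 6k = 2969.203727… → ⌈·⌉ = 2970
j=8: r + 7k = 3462.749181… → ⌈·⌉ = 3463
j=9: r + 8k = 3956.294636… → ⌈·⌉ = 3957
j=10: r + 9k = 4449.840090… → ⌈·⌉ = 4450
j=11: r + 10k = 4943.385545… → ⌈·⌉ = 4944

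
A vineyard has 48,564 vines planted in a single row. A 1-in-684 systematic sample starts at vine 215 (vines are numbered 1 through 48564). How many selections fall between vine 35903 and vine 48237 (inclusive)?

k = 684
First selection ≥ 35903: 215 + ⌈(35903−215)/684⌉·684 = 215 + 53×684 = 36467
Last selection ≤ 48237: 215 + ⌊(48237−215)/684⌋·684 = 215 + 70×684 = 48095
Count = 70 − 53 + 1 = 18

18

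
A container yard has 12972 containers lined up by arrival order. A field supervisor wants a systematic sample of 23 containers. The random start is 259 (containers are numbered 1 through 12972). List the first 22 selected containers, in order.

k = N/n = 12972/23 = 564
container 1: 259
container 2: 259 + 564 = 823
container 3: 823 + 564 = 1387
container 4: 1387 + 564 = 1951
container 5: 1951 + 564 = 2515
container 6: 2515 + 564 = 3079
container 7: 3079 + 564 = 3643
container 8: 3643 + 564 = 4207
container 9: 4207 + 564 = 4771
container 10: 4771 + 564 = 5335
container 11: 5335 + 564 = 5899
container 12: 5899 + 564 = 6463
container 13: 6463 + 564 = 7027
container 14: 7027 + 564 = 7591
container 15: 7591 + 564 = 8155
container 16: 8155 + 564 = 8719
container 17: 8719 + 564 = 9283
container 18: 9283 + 564 = 9847
container 19: 9847 + 564 = 10411
container 20: 10411 + 564 = 10975
container 21: 10975 + 564 = 11539
container 22: 11539 + 564 = 12103

259, 823, 1387, 1951, 2515, 3079, 3643, 4207, 4771, 5335, 5899, 6463, 7027, 7591, 8155, 8719, 9283, 9847, 10411, 10975, 11539, 12103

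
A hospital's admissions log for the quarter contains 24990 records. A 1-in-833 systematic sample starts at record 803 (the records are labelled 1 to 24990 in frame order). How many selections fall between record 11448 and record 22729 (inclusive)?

14

k = 833
First selection ≥ 11448: 803 + ⌈(11448−803)/833⌉·833 = 803 + 13×833 = 11632
Last selection ≤ 22729: 803 + ⌊(22729−803)/833⌋·833 = 803 + 26×833 = 22461
Count = 26 − 13 + 1 = 14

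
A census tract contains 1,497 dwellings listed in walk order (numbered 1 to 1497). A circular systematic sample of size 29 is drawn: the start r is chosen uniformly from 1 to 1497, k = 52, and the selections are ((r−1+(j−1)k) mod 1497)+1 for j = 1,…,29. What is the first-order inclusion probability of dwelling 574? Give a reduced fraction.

29/1497

For each position j, as r ranges over 1…1497 the j-th selection hits every dwelling exactly once, so dwelling 574 is selected for exactly 29 of the 1497 starts.
Inclusion probability = 29/1497.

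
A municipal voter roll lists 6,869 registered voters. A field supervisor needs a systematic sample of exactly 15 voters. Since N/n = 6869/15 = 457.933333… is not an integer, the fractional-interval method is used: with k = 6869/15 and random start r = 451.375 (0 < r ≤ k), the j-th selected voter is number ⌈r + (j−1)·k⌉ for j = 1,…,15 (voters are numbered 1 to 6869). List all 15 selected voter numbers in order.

452, 910, 1368, 1826, 2284, 2742, 3199, 3657, 4115, 4573, 5031, 5489, 5947, 6405, 6863

j=1: r + 0k = 451.375 → ⌈·⌉ = 452
j=2: r + 1k = 909.308333… → ⌈·⌉ = 910
j=3: r + 2k = 1367.241666… → ⌈·⌉ = 1368
j=4: r + 3k = 1825.175 → ⌈·⌉ = 1826
j=5: r + 4k = 2283.108333… → ⌈·⌉ = 2284
j=6: r + 5k = 2741.041666… → ⌈·⌉ = 2742
j=7: r + 6k = 3198.975 → ⌈·⌉ = 3199
j=8: r + 7k = 3656.908333… → ⌈·⌉ = 3657
j=9: r + 8k = 4114.841666… → ⌈·⌉ = 4115
j=10: r + 9k = 4572.775 → ⌈·⌉ = 4573
j=11: r + 10k = 5030.708333… → ⌈·⌉ = 5031
j=12: r + 11k = 5488.641666… → ⌈·⌉ = 5489
j=13: r + 12k = 5946.575 → ⌈·⌉ = 5947
j=14: r + 13k = 6404.508333… → ⌈·⌉ = 6405
j=15: r + 14k = 6862.441666… → ⌈·⌉ = 6863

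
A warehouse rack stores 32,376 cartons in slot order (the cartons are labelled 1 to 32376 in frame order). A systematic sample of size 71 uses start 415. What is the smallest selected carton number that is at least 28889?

k = 32376/71 = 456
Steps past start: ⌈(28889 − 415)/456⌉ = ⌈28474/456⌉ = 63
Selected carton: 415 + 63×456 = 29143

29143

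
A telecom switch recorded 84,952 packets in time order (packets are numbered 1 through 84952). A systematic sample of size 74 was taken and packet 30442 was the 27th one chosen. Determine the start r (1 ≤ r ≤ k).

594

k = 84952/74 = 1148
r = 30442 − (27−1)×1148 = 30442 − 29848 = 594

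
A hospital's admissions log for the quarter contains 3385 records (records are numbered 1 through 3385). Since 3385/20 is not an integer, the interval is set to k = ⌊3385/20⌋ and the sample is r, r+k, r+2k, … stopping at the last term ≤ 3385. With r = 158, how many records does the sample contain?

k = ⌊3385/20⌋ = 169
Achieved size = ⌊(3385 − 158)/169⌋ + 1 = ⌊3227/169⌋ + 1 = 19 + 1 = 20
(last selection: 158 + 19×169 = 3369 ≤ 3385; next would be 3538 > 3385)

20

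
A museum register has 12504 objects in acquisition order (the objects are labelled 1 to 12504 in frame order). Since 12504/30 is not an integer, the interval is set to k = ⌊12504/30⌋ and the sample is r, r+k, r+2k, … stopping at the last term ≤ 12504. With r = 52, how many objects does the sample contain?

30

k = ⌊12504/30⌋ = 416
Achieved size = ⌊(12504 − 52)/416⌋ + 1 = ⌊12452/416⌋ + 1 = 29 + 1 = 30
(last selection: 52 + 29×416 = 12116 ≤ 12504; next would be 12532 > 12504)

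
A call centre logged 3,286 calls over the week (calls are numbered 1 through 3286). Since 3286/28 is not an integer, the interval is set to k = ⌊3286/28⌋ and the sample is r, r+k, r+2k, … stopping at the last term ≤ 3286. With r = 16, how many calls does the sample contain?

k = ⌊3286/28⌋ = 117
Achieved size = ⌊(3286 − 16)/117⌋ + 1 = ⌊3270/117⌋ + 1 = 27 + 1 = 28
(last selection: 16 + 27×117 = 3175 ≤ 3286; next would be 3292 > 3286)

28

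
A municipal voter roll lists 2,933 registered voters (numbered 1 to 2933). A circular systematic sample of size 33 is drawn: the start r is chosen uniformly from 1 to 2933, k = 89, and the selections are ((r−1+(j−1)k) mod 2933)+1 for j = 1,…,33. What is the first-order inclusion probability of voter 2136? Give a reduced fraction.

For each position j, as r ranges over 1…2933 the j-th selection hits every voter exactly once, so voter 2136 is selected for exactly 33 of the 2933 starts.
Inclusion probability = 33/2933.

33/2933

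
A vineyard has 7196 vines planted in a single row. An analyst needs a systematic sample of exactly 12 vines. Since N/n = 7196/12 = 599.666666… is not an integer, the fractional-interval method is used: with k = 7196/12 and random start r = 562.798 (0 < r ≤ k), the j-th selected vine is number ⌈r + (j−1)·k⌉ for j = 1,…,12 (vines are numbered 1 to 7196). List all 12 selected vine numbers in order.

563, 1163, 1763, 2362, 2962, 3562, 4161, 4761, 5361, 5960, 6560, 7160

j=1: r + 0k = 562.798 → ⌈·⌉ = 563
j=2: r + 1k = 1162.464666… → ⌈·⌉ = 1163
j=3: r + 2k = 1762.131333… → ⌈·⌉ = 1763
j=4: r + 3k = 2361.798 → ⌈·⌉ = 2362
j=5: r + 4k = 2961.464666… → ⌈·⌉ = 2962
j=6: r + 5k = 3561.131333… → ⌈·⌉ = 3562
j=7: r + 6k = 4160.798 → ⌈·⌉ = 4161
j=8: r + 7k = 4760.464666… → ⌈·⌉ = 4761
j=9: r + 8k = 5360.131333… → ⌈·⌉ = 5361
j=10: r + 9k = 5959.798 → ⌈·⌉ = 5960
j=11: r + 10k = 6559.464666… → ⌈·⌉ = 6560
j=12: r + 11k = 7159.131333… → ⌈·⌉ = 7160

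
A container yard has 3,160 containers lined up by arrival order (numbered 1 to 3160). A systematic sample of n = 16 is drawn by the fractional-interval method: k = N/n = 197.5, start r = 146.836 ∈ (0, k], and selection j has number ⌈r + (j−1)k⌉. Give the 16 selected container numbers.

j=1: r + 0k = 146.836 → ⌈·⌉ = 147
j=2: r + 1k = 344.336 → ⌈·⌉ = 345
j=3: r + 2k = 541.836 → ⌈·⌉ = 542
j=4: r + 3k = 739.336 → ⌈·⌉ = 740
j=5: r + 4k = 936.836 → ⌈·⌉ = 937
j=6: r + 5k = 1134.336 → ⌈·⌉ = 1135
j=7: r + 6k = 1331.836 → ⌈·⌉ = 1332
j=8: r + 7k = 1529.336 → ⌈·⌉ = 1530
j=9: r + 8k = 1726.836 → ⌈·⌉ = 1727
j=10: r + 9k = 1924.336 → ⌈·⌉ = 1925
j=11: r + 10k = 2121.836 → ⌈·⌉ = 2122
j=12: r + 11k = 2319.336 → ⌈·⌉ = 2320
j=13: r + 12k = 2516.836 → ⌈·⌉ = 2517
j=14: r + 13k = 2714.336 → ⌈·⌉ = 2715
j=15: r + 14k = 2911.836 → ⌈·⌉ = 2912
j=16: r + 15k = 3109.336 → ⌈·⌉ = 3110

147, 345, 542, 740, 937, 1135, 1332, 1530, 1727, 1925, 2122, 2320, 2517, 2715, 2912, 3110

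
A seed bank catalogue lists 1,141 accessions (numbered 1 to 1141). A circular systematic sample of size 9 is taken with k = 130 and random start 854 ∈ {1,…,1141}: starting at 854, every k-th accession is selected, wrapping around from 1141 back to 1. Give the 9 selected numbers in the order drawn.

854, 984, 1114, 103, 233, 363, 493, 623, 753

Selection 1: 854
Selection 2: 854 + 130 = 984
Selection 3: 984 + 130 = 1114
Selection 4: 1114 + 130 = 1244 → 1244 − 1141 = 103
Selection 5: 103 + 130 = 233
Selection 6: 233 + 130 = 363
Selection 7: 363 + 130 = 493
Selection 8: 493 + 130 = 623
Selection 9: 623 + 130 = 753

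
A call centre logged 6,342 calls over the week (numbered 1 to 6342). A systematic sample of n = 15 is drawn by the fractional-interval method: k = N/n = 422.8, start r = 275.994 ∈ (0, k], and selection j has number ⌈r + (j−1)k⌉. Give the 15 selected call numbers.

276, 699, 1122, 1545, 1968, 2390, 2813, 3236, 3659, 4082, 4504, 4927, 5350, 5773, 6196

j=1: r + 0k = 275.994 → ⌈·⌉ = 276
j=2: r + 1k = 698.794 → ⌈·⌉ = 699
j=3: r + 2k = 1121.594 → ⌈·⌉ = 1122
j=4: r + 3k = 1544.394 → ⌈·⌉ = 1545
j=5: r + 4k = 1967.194 → ⌈·⌉ = 1968
j=6: r + 5k = 2389.994 → ⌈·⌉ = 2390
j=7: r + 6k = 2812.794 → ⌈·⌉ = 2813
j=8: r + 7k = 3235.594 → ⌈·⌉ = 3236
j=9: r + 8k = 3658.394 → ⌈·⌉ = 3659
j=10: r + 9k = 4081.194 → ⌈·⌉ = 4082
j=11: r + 10k = 4503.994 → ⌈·⌉ = 4504
j=12: r + 11k = 4926.794 → ⌈·⌉ = 4927
j=13: r + 12k = 5349.594 → ⌈·⌉ = 5350
j=14: r + 13k = 5772.394 → ⌈·⌉ = 5773
j=15: r + 14k = 6195.194 → ⌈·⌉ = 6196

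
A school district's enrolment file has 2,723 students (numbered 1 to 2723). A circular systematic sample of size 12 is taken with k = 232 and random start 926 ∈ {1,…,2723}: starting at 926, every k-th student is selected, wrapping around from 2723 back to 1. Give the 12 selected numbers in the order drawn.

Selection 1: 926
Selection 2: 926 + 232 = 1158
Selection 3: 1158 + 232 = 1390
Selection 4: 1390 + 232 = 1622
Selection 5: 1622 + 232 = 1854
Selection 6: 1854 + 232 = 2086
Selection 7: 2086 + 232 = 2318
Selection 8: 2318 + 232 = 2550
Selection 9: 2550 + 232 = 2782 → 2782 − 2723 = 59
Selection 10: 59 + 232 = 291
Selection 11: 291 + 232 = 523
Selection 12: 523 + 232 = 755

926, 1158, 1390, 1622, 1854, 2086, 2318, 2550, 59, 291, 523, 755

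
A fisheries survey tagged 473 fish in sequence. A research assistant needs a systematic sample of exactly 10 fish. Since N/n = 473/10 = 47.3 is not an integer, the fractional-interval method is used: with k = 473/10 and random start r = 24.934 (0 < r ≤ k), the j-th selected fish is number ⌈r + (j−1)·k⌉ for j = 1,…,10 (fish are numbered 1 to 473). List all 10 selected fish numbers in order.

25, 73, 120, 167, 215, 262, 309, 357, 404, 451

j=1: r + 0k = 24.934 → ⌈·⌉ = 25
j=2: r + 1k = 72.234 → ⌈·⌉ = 73
j=3: r + 2k = 119.534 → ⌈·⌉ = 120
j=4: r + 3k = 166.834 → ⌈·⌉ = 167
j=5: r + 4k = 214.134 → ⌈·⌉ = 215
j=6: r + 5k = 261.434 → ⌈·⌉ = 262
j=7: r + 6k = 308.734 → ⌈·⌉ = 309
j=8: r + 7k = 356.034 → ⌈·⌉ = 357
j=9: r + 8k = 403.334 → ⌈·⌉ = 404
j=10: r + 9k = 450.634 → ⌈·⌉ = 451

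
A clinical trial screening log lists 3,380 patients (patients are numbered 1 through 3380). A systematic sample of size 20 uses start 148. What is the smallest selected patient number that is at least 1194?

1331

k = 3380/20 = 169
Steps past start: ⌈(1194 − 148)/169⌉ = ⌈1046/169⌉ = 7
Selected patient: 148 + 7×169 = 1331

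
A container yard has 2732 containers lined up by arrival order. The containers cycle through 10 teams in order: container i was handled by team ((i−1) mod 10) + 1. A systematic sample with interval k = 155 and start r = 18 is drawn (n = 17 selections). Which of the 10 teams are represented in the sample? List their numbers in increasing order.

3, 8

Consecutive selections differ by k = 155, so their team numbers differ by 155 mod 10 = 5.
gcd(155, 10) = 5, so the sample visits 10/5 = 2 distinct residues mod 10.
Start 18 is team 8; the teams hit are 3, 8.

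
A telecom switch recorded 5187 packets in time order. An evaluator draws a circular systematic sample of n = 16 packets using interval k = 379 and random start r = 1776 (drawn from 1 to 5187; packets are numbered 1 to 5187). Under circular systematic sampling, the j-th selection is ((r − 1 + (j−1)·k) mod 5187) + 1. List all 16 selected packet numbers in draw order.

Selection 1: 1776
Selection 2: 1776 + 379 = 2155
Selection 3: 2155 + 379 = 2534
Selection 4: 2534 + 379 = 2913
Selection 5: 2913 + 379 = 3292
Selection 6: 3292 + 379 = 3671
Selection 7: 3671 + 379 = 4050
Selection 8: 4050 + 379 = 4429
Selection 9: 4429 + 379 = 4808
Selection 10: 4808 + 379 = 5187
Selection 11: 5187 + 379 = 5566 → 5566 − 5187 = 379
Selection 12: 379 + 379 = 758
Selection 13: 758 + 379 = 1137
Selection 14: 1137 + 379 = 1516
Selection 15: 1516 + 379 = 1895
Selection 16: 1895 + 379 = 2274

1776, 2155, 2534, 2913, 3292, 3671, 4050, 4429, 4808, 5187, 379, 758, 1137, 1516, 1895, 2274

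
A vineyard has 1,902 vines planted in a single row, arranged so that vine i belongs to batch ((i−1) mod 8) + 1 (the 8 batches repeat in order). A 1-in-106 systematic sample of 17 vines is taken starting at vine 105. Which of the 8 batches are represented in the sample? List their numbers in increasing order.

1, 3, 5, 7

Consecutive selections differ by k = 106, so their batch numbers differ by 106 mod 8 = 2.
gcd(106, 8) = 2, so the sample visits 8/2 = 4 distinct residues mod 8.
Start 105 is batch 1; the batches hit are 1, 3, 5, 7.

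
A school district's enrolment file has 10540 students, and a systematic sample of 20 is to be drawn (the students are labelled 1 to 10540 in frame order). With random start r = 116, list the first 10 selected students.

k = N/n = 10540/20 = 527
student 1: 116
student 2: 116 + 527 = 643
student 3: 643 + 527 = 1170
student 4: 1170 + 527 = 1697
student 5: 1697 + 527 = 2224
student 6: 2224 + 527 = 2751
student 7: 2751 + 527 = 3278
student 8: 3278 + 527 = 3805
student 9: 3805 + 527 = 4332
student 10: 4332 + 527 = 4859

116, 643, 1170, 1697, 2224, 2751, 3278, 3805, 4332, 4859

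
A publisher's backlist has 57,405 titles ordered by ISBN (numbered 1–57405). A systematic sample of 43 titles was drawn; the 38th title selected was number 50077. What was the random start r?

k = 57405/43 = 1335
r = 50077 − (38−1)×1335 = 50077 − 49395 = 682

682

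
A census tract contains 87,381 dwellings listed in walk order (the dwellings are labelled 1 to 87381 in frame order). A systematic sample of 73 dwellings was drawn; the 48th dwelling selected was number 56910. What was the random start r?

651

k = 87381/73 = 1197
r = 56910 − (48−1)×1197 = 56910 − 56259 = 651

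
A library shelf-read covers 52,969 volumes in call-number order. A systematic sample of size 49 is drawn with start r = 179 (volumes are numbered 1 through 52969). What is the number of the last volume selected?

k = 52969/49 = 1081
49th selection = r + (49−1)·k = 179 + 48×1081 = 179 + 51888 = 52067

52067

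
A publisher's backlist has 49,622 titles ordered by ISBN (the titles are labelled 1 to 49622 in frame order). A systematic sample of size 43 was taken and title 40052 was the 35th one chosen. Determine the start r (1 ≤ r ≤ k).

816

k = 49622/43 = 1154
r = 40052 − (35−1)×1154 = 40052 − 39236 = 816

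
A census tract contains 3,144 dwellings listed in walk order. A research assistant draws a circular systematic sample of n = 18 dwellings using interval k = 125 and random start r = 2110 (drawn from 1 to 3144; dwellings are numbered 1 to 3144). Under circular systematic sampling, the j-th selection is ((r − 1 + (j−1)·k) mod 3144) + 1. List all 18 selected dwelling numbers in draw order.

2110, 2235, 2360, 2485, 2610, 2735, 2860, 2985, 3110, 91, 216, 341, 466, 591, 716, 841, 966, 1091

Selection 1: 2110
Selection 2: 2110 + 125 = 2235
Selection 3: 2235 + 125 = 2360
Selection 4: 2360 + 125 = 2485
Selection 5: 2485 + 125 = 2610
Selection 6: 2610 + 125 = 2735
Selection 7: 2735 + 125 = 2860
Selection 8: 2860 + 125 = 2985
Selection 9: 2985 + 125 = 3110
Selection 10: 3110 + 125 = 3235 → 3235 − 3144 = 91
Selection 11: 91 + 125 = 216
Selection 12: 216 + 125 = 341
Selection 13: 341 + 125 = 466
Selection 14: 466 + 125 = 591
Selection 15: 591 + 125 = 716
Selection 16: 716 + 125 = 841
Selection 17: 841 + 125 = 966
Selection 18: 966 + 125 = 1091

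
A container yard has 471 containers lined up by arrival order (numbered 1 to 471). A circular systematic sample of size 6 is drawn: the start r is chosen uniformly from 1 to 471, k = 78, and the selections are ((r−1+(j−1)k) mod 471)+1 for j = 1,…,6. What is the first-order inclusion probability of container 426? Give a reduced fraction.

For each position j, as r ranges over 1…471 the j-th selection hits every container exactly once, so container 426 is selected for exactly 6 of the 471 starts.
Inclusion probability = 6/471 = 2/157.

2/157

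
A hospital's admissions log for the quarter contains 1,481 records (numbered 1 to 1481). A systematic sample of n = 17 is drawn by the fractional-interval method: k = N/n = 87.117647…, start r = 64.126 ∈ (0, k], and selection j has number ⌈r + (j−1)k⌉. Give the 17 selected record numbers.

j=1: r + 0k = 64.126 → ⌈·⌉ = 65
j=2: r + 1k = 151.243647… → ⌈·⌉ = 152
j=3: r + 2k = 238.361294… → ⌈·⌉ = 239
j=4: r + 3k = 325.478941… → ⌈·⌉ = 326
j=5: r + 4k = 412.596588… → ⌈·⌉ = 413
j=6: r + 5k = 499.714235… → ⌈·⌉ = 500
j=7: r + 6k = 586.831882… → ⌈·⌉ = 587
j=8: r + 7k = 673.949529… → ⌈·⌉ = 674
j=9: r + 8k = 761.067176… → ⌈·⌉ = 762
j=10: r + 9k = 848.184823… → ⌈·⌉ = 849
j=11: r + 10k = 935.302470… → ⌈·⌉ = 936
j=12: r + 11k = 1022.420117… → ⌈·⌉ = 1023
j=13: r + 12k = 1109.537764… → ⌈·⌉ = 1110
j=14: r + 13k = 1196.655411… → ⌈·⌉ = 1197
j=15: r + 14k = 1283.773058… → ⌈·⌉ = 1284
j=16: r + 15k = 1370.890705… → ⌈·⌉ = 1371
j=17: r + 16k = 1458.008352… → ⌈·⌉ = 1459

65, 152, 239, 326, 413, 500, 587, 674, 762, 849, 936, 1023, 1110, 1197, 1284, 1371, 1459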